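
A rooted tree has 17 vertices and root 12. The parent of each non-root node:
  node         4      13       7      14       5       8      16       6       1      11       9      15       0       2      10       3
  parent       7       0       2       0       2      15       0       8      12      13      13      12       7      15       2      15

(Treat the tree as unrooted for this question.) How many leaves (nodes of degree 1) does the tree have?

The leaves are 1, 3, 4, 5, 6, 9, 10, 11, 14, 16.
That is 10 leaves.

10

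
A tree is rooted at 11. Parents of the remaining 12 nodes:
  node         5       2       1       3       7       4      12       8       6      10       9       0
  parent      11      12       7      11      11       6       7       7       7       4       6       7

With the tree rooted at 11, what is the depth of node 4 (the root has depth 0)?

Path from 11 to 4: 11 – 7 – 6 – 4, which has 3 edges.

3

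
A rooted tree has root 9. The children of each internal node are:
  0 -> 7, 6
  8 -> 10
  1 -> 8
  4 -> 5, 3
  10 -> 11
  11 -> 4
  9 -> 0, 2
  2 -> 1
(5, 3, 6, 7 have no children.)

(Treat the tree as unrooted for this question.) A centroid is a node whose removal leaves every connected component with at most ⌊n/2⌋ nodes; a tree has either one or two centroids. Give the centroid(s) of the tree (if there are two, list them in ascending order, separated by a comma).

1, 8

Delete 8: the remaining components have sizes 6, 5. Max 6 ≤ 6, so 8 is a centroid.
Its neighbour 1 also leaves a largest component of size 6, so both are centroids.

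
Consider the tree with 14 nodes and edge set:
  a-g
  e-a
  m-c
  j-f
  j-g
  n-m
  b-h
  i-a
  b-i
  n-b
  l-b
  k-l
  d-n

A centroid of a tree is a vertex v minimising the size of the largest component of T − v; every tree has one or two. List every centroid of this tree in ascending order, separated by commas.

b

Delete b: the remaining components have sizes 6, 4, 2, 1. Max 6 ≤ 7, so b is a centroid.
No neighbour of b does as well, so b is the unique centroid.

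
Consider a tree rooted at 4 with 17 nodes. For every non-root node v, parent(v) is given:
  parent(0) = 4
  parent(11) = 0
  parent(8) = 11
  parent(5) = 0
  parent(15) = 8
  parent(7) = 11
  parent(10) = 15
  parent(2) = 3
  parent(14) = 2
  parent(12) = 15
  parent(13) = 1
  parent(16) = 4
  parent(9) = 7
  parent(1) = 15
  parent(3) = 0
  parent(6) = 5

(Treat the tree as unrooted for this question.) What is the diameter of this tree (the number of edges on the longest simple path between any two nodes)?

BFS from 14 reaches 13 last, at distance 8; BFS from 13 confirms no node is farther.
Path: 14 – 2 – 3 – 0 – 11 – 8 – 15 – 1 – 13.

8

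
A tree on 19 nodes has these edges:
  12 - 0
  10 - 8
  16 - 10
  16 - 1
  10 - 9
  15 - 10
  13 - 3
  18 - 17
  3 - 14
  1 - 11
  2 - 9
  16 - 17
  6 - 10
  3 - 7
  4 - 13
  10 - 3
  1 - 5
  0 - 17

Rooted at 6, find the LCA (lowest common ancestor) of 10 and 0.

10

Path 10→root: 10 6; path 0→root: 0 17 16 10 6.
First common node: 10.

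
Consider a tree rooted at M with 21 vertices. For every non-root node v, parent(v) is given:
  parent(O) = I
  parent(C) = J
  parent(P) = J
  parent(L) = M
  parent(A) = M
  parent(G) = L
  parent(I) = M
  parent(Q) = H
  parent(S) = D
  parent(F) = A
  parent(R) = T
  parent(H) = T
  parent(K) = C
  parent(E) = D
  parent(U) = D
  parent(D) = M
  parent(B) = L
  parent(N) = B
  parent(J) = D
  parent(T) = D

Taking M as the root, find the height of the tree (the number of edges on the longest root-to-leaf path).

4

K sits deepest: M → D → J → C → K — 4 edges from the root.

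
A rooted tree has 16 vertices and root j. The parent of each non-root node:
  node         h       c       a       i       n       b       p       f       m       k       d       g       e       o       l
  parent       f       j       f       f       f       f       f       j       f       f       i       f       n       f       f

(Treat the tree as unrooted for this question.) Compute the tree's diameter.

A longest path is e - n - f - i - d, with 4 edges.

4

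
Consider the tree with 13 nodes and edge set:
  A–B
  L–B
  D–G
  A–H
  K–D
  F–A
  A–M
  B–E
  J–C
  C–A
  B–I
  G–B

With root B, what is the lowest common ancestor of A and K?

A's ancestor chain is A, B and K's is K, D, G, B; they first meet at B.

B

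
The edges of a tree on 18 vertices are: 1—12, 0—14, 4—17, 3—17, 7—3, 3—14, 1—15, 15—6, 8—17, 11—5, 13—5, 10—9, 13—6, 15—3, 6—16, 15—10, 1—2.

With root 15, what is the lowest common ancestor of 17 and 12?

15

17's ancestor chain is 17, 3, 15 and 12's is 12, 1, 15; they first meet at 15.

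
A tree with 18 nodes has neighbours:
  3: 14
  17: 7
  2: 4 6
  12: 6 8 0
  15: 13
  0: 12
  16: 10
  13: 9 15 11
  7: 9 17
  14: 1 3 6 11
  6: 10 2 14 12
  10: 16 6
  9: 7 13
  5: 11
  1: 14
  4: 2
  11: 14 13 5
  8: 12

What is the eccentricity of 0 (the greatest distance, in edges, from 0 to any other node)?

A farthest node from 0 is 17.
The path 0 – 12 – 6 – 14 – 11 – 13 – 9 – 7 – 17 has 8 edges.

8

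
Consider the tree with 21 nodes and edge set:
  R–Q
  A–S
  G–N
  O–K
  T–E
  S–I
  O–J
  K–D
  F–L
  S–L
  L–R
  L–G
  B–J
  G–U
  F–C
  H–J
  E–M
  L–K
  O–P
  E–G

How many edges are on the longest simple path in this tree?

7

Starting from B, a farthest node is M at distance 7.
One longest path: B - J - O - K - L - G - E - M.
So the diameter is 7.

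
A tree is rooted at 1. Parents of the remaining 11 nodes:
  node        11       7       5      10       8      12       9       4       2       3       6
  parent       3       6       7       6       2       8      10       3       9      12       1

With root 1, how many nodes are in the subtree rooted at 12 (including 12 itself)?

The subtree rooted at 12 contains: 12, 3, 11, 4 — 4 nodes.

4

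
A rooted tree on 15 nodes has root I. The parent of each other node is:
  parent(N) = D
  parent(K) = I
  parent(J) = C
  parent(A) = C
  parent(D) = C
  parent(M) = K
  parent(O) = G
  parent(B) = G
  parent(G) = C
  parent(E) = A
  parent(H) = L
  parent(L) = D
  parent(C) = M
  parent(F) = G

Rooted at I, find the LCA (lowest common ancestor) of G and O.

G

Path G→root: G C M K I; path O→root: O G C M K I.
First common node: G.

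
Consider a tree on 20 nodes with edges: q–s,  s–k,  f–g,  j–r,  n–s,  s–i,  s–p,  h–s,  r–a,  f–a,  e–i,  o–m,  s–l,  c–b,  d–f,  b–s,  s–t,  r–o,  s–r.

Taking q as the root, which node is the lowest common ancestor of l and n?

Path l→root: l s q; path n→root: n s q.
First common node: s.

s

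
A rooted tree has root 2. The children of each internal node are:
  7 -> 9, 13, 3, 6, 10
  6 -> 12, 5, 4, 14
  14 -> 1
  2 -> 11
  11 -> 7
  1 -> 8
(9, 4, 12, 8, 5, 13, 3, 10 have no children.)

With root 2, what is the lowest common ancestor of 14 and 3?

14's ancestor chain is 14, 6, 7, 11, 2 and 3's is 3, 7, 11, 2; they first meet at 7.

7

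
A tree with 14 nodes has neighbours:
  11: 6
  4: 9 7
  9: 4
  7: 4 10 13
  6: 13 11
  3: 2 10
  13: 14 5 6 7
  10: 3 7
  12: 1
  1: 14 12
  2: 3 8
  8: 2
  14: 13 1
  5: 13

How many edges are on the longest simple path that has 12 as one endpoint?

8

The node farthest from 12 is 8, via 12-1-14-13-7-10-3-2-8 — 8 edges.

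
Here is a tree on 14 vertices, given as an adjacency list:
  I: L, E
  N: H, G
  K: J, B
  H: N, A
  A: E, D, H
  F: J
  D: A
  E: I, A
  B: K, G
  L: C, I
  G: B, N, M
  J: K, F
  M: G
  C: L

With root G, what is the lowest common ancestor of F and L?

G

F's ancestor chain is F, J, K, B, G and L's is L, I, E, A, H, N, G; they first meet at G.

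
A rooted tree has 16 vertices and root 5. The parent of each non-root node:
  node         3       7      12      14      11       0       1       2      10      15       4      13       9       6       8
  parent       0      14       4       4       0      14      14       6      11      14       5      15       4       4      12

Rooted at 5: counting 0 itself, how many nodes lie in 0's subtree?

4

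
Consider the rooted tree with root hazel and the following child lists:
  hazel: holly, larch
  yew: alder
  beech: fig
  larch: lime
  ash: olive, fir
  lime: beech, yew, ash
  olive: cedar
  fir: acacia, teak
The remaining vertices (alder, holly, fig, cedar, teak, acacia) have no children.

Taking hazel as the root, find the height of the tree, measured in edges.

5

The longest root-to-leaf path is hazel-larch-lime-ash-fir-teak (5 edges).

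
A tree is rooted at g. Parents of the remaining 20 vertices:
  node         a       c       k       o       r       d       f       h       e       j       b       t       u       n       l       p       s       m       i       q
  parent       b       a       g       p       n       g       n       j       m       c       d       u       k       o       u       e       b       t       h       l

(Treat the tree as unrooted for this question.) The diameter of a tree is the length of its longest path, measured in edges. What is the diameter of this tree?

16

A longest path is i - h - j - c - a - b - d - g - k - u - t - m - e - p - o - n - r, with 16 edges.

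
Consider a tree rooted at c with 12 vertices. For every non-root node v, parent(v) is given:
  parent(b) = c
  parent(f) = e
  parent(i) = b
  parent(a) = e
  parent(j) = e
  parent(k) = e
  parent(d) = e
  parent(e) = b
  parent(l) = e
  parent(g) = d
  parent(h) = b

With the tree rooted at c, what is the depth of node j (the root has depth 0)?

3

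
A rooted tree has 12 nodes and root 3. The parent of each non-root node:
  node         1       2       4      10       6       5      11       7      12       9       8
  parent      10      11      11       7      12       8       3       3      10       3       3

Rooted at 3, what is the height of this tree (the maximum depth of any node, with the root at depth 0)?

6 sits deepest: 3-7-10-12-6 — 4 edges from the root.

4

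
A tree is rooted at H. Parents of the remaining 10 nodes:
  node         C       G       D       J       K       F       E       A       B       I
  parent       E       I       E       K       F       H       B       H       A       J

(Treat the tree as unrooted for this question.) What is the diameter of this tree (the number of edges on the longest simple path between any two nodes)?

A longest path is G-I-J-K-F-H-A-B-E-C, with 9 edges.

9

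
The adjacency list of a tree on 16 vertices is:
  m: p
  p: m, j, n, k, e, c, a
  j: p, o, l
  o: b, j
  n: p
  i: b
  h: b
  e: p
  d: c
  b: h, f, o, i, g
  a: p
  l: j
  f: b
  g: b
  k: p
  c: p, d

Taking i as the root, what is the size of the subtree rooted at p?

The subtree rooted at p contains: p, c, m, a, e, n, k, d — 8 nodes.

8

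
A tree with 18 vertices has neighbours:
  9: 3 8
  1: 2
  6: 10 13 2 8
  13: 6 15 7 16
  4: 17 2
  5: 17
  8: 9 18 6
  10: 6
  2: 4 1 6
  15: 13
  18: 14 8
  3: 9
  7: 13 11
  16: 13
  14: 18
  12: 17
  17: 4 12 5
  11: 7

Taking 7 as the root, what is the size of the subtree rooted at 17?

3

17's subtree: {17, 5, 12}, size 3.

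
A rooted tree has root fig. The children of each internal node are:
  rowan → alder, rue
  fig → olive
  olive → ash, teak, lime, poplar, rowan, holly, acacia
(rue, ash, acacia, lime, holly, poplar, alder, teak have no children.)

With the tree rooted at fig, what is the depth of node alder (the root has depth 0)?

3

fig → olive → rowan → alder — 3 edges.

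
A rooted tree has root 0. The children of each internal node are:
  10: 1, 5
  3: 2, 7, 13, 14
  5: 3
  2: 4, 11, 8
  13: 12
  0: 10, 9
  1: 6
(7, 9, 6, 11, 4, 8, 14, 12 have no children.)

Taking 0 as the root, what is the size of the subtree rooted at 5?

Descendants of 5 (including itself): 5, 3, 13, 2, 14, 7, 12, 8, 4, 11. That's 10.

10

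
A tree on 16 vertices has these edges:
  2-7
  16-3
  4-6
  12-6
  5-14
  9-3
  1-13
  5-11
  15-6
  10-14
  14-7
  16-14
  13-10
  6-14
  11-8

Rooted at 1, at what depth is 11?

Path from 1 to 11: 1 – 13 – 10 – 14 – 5 – 11, which has 5 edges.

5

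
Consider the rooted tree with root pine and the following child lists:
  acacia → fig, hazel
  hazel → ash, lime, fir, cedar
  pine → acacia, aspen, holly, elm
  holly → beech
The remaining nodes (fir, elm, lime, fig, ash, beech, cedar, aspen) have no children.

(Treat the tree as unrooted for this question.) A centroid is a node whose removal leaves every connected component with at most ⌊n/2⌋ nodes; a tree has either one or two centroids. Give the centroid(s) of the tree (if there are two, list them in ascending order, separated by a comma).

acacia

Delete acacia: the remaining components have sizes 5, 5, 1. Max 5 ≤ 6, so acacia is a centroid.
No neighbour of acacia does as well, so acacia is the unique centroid.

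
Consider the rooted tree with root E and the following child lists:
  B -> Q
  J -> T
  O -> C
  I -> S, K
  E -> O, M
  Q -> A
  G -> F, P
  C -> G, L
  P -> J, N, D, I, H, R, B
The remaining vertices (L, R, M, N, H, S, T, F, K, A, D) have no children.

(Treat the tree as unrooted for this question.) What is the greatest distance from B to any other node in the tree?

6

A farthest node from B is M.
The path B – P – G – C – O – E – M has 6 edges.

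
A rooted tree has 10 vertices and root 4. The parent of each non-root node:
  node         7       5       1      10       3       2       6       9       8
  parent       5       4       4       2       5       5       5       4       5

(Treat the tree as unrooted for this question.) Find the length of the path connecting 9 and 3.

The path is 9–4–5–3, which has 3 edges.

3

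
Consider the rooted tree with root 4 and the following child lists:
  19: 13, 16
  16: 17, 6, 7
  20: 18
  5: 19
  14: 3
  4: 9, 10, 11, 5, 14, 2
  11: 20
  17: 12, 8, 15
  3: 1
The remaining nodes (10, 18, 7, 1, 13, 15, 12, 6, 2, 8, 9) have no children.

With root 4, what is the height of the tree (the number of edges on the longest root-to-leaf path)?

A deepest node is 8, reached by 4 – 5 – 19 – 16 – 17 – 8.
That path has 5 edges, so the height is 5.

5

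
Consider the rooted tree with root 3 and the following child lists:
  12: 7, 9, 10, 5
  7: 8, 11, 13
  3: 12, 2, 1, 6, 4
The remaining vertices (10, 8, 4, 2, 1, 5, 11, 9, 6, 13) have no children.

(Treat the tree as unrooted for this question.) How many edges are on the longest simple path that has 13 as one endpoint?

4

Distances from 13 peak at 4, attained at 2 (6, 4, 1 also at distance 4).
13 – 7 – 12 – 3 – 2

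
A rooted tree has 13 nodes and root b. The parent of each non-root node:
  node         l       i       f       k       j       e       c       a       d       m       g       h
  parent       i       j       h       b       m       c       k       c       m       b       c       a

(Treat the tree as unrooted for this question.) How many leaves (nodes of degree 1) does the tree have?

The leaves are d, e, f, g, l.
That is 5 leaves.

5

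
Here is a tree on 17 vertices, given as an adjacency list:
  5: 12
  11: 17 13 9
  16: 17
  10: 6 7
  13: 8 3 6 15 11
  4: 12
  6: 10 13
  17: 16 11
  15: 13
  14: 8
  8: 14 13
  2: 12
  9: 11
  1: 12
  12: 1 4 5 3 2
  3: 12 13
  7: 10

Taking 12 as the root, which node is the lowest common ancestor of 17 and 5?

17's ancestor chain is 17, 11, 13, 3, 12 and 5's is 5, 12; they first meet at 12.

12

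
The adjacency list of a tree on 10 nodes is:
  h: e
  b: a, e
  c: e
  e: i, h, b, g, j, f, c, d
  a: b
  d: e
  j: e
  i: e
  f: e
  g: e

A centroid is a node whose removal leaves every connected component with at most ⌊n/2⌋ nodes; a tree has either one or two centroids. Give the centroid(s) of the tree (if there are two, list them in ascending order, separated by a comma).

Delete e: the remaining components have sizes 2, 1, 1, 1, 1, 1, 1, 1. Max 2 ≤ 5, so e is a centroid.
No neighbour of e does as well, so e is the unique centroid.

e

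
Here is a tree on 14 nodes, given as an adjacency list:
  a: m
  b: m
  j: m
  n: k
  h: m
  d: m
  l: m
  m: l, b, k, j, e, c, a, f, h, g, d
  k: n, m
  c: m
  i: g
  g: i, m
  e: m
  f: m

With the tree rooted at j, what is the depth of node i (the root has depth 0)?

j – m – g – i — 3 edges.

3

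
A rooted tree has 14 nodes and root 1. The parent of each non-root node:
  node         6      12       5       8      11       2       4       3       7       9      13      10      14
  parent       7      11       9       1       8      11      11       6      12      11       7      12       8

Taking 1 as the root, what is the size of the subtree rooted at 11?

11

Descendants of 11 (including itself): 11, 12, 2, 9, 4, 7, 10, 5, 13, 6, 3. That's 11.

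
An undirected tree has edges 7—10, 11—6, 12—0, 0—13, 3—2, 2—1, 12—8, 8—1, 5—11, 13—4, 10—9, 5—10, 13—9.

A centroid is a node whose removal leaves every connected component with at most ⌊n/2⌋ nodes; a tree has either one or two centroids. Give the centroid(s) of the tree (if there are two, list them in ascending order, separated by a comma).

13

If 13 is removed the pieces have sizes 6, 6, 1, all ≤ ⌊14/2⌋ = 7.
No neighbour of 13 does as well, so 13 is the unique centroid.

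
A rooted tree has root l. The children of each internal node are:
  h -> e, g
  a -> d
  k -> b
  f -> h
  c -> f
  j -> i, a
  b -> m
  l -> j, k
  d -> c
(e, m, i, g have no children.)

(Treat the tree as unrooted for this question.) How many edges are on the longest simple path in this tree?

10

Starting from e, a farthest node is m at distance 10.
One longest path: e–h–f–c–d–a–j–l–k–b–m.
So the diameter is 10.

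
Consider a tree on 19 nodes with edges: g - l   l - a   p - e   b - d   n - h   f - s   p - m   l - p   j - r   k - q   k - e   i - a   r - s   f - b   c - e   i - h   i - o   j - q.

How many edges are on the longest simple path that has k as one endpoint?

A farthest node from k is d (n also at distance 7).
The path k-q-j-r-s-f-b-d has 7 edges.

7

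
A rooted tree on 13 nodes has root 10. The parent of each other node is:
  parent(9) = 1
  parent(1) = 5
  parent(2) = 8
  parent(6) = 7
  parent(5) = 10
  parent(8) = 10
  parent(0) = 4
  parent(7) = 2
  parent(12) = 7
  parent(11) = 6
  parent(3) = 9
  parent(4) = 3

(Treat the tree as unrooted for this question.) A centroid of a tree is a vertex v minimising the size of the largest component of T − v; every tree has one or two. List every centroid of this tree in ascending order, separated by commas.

10

Delete 10: the remaining components have sizes 6, 6. Max 6 ≤ 6, so 10 is a centroid.
No neighbour of 10 does as well, so 10 is the unique centroid.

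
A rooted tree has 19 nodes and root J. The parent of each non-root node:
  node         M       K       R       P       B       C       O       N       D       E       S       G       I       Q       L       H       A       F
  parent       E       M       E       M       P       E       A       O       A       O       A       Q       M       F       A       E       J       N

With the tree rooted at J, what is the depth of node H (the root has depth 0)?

Climbing from H to the root: H → E → O → A → J. That's 4 steps.

4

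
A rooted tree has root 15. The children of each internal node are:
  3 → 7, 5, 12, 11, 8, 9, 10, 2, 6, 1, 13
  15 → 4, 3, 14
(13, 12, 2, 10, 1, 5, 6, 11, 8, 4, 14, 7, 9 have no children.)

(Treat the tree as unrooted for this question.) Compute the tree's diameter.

A longest path is 4–15–3–12, with 3 edges.

3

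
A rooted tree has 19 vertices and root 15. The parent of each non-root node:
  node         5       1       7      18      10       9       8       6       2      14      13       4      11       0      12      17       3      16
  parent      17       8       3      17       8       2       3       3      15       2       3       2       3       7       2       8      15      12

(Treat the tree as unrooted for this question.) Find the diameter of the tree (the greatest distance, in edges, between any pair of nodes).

A longest path is 18-17-8-3-15-2-12-16, with 7 edges.

7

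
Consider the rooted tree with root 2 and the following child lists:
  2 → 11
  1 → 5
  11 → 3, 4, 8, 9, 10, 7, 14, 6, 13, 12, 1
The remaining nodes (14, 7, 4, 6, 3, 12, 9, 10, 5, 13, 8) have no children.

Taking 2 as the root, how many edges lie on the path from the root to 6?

2

Climbing from 6 to the root: 6 – 11 – 2. That's 2 steps.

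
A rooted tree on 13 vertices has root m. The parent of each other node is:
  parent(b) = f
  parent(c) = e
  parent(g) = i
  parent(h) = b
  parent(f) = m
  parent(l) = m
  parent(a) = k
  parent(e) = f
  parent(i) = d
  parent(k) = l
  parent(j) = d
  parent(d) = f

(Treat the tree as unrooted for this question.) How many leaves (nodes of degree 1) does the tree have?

5

Exactly 5 nodes have a single neighbour: a, c, g, h, j.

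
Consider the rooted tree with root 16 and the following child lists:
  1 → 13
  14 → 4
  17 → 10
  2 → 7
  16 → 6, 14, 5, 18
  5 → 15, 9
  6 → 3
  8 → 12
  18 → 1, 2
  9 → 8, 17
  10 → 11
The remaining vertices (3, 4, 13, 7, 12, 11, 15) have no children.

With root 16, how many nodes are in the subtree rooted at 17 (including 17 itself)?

3

17's subtree: {17, 10, 11}, size 3.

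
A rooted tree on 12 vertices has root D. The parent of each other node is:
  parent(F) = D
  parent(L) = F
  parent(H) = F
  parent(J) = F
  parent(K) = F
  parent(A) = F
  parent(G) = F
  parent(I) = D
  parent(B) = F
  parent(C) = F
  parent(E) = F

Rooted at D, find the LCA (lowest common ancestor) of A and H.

A's ancestor chain is A, F, D and H's is H, F, D; they first meet at F.

F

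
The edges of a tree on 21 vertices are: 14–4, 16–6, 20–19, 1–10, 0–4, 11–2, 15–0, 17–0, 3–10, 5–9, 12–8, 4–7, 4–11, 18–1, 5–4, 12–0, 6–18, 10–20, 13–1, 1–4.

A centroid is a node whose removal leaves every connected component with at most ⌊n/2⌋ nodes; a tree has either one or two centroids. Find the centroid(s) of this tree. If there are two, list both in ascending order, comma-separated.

If 4 is removed the pieces have sizes 9, 5, 2, 2, 1, 1, all ≤ ⌊21/2⌋ = 10.
No neighbour of 4 does as well, so 4 is the unique centroid.

4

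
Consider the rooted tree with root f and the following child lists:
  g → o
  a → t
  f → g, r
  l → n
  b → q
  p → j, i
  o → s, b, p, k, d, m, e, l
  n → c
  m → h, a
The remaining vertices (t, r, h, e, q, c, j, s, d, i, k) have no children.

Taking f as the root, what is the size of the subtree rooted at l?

l's subtree: {l, n, c}, size 3.

3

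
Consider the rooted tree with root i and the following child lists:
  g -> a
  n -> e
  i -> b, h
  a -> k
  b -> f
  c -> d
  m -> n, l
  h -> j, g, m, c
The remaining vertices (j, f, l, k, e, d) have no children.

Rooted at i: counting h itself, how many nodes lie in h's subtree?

11

The subtree rooted at h contains: h, j, m, g, c, l, n, a, d, e, k — 11 nodes.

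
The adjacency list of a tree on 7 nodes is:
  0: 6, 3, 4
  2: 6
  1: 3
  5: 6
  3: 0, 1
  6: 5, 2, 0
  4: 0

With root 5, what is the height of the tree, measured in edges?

The longest root-to-leaf path is 5 → 6 → 0 → 3 → 1 (4 edges).

4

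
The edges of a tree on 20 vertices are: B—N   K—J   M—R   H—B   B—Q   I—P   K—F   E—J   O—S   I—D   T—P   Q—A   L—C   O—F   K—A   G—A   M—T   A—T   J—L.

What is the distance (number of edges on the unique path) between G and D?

5

Walking from G: G – A – T – P – I – D. Length 5.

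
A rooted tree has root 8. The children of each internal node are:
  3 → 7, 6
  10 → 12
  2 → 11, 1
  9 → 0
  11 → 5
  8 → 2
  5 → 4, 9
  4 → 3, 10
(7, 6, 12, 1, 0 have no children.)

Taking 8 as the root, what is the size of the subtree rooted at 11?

Descendants of 11 (including itself): 11, 5, 4, 9, 10, 3, 0, 12, 6, 7. That's 10.

10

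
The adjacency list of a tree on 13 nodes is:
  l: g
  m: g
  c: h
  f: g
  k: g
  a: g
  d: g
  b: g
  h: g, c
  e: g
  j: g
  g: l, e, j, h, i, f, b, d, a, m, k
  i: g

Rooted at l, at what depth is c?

Climbing from c to the root: c → h → g → l. That's 3 steps.

3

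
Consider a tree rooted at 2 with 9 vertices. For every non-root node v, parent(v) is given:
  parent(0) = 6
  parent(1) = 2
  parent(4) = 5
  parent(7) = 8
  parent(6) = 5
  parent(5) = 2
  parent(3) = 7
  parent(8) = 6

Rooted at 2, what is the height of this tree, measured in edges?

The longest root-to-leaf path is 2–5–6–8–7–3 (5 edges).

5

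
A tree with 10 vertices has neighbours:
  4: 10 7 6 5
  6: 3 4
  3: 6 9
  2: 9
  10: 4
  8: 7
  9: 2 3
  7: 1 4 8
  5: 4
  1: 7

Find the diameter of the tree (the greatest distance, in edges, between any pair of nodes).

BFS from 2 reaches 8 last, at distance 6; BFS from 8 confirms no node is farther.
Path: 2 – 9 – 3 – 6 – 4 – 7 – 8.

6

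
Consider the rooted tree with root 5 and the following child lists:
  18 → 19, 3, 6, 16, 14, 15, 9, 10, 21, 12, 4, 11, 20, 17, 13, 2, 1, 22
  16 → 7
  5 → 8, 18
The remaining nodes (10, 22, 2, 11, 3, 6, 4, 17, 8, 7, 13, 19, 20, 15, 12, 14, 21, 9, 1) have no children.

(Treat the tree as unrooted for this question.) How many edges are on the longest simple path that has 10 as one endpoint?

3

Distances from 10 peak at 3, attained at 7 (8 also at distance 3).
10–18–16–7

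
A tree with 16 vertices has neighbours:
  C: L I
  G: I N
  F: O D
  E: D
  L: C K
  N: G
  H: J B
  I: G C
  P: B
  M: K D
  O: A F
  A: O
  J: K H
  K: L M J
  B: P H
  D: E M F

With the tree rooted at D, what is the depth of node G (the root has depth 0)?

6

Climbing from G to the root: G – I – C – L – K – M – D. That's 6 steps.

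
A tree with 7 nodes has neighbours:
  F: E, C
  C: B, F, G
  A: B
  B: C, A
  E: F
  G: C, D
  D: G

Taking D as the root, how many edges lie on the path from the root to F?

3

Climbing from F to the root: F → C → G → D. That's 3 steps.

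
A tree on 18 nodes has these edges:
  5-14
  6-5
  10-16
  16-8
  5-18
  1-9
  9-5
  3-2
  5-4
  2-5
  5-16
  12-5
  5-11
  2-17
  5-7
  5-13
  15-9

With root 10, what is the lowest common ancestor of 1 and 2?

Ancestors of 1 (toward the root): 1, 9, 5, 16, 10.
Ancestors of 2: 2, 5, 16, 10.
The deepest node appearing in both lists is 5.

5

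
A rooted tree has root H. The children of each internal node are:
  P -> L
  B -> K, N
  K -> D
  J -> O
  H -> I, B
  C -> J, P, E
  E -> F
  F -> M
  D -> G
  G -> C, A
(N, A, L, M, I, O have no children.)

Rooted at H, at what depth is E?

H → B → K → D → G → C → E — 6 edges.

6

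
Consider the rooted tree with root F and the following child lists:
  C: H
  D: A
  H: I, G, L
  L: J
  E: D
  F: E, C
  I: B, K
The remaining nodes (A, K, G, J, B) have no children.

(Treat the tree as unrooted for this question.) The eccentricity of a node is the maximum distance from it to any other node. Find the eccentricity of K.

7

The node farthest from K is A, via K–I–H–C–F–E–D–A — 7 edges.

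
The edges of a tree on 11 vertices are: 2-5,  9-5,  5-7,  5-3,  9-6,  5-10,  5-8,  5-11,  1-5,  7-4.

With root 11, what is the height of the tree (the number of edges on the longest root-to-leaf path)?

6 sits deepest: 11–5–9–6 — 3 edges from the root.

3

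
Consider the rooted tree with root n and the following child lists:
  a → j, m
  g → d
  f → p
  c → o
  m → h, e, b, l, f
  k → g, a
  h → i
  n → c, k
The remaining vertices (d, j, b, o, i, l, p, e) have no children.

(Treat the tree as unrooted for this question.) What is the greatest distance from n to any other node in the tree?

5

Distances from n peak at 5, attained at i (p also at distance 5).
n–k–a–m–h–i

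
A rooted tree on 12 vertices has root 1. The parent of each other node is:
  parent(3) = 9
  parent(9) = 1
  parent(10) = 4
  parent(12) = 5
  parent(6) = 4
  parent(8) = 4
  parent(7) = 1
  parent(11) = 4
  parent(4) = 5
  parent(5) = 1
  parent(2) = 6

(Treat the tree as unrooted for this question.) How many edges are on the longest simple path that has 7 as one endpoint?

Distances from 7 peak at 5, attained at 2.
7-1-5-4-6-2

5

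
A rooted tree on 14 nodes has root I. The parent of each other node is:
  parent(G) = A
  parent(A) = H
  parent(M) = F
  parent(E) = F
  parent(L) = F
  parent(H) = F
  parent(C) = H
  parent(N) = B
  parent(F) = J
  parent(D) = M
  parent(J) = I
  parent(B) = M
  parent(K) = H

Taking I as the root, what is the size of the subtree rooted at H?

5

The subtree rooted at H contains: H, A, C, K, G — 5 nodes.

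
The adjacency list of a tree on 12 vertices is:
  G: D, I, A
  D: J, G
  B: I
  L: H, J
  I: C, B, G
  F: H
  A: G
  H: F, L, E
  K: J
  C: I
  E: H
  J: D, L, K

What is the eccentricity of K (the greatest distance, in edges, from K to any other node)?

5

A farthest node from K is B (C also at distance 5).
The path K–J–D–G–I–B has 5 edges.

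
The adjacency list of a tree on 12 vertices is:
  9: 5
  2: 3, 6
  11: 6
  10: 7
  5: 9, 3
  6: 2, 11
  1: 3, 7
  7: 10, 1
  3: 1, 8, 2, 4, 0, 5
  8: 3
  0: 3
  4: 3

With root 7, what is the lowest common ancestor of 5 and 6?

3

Ancestors of 5 (toward the root): 5, 3, 1, 7.
Ancestors of 6: 6, 2, 3, 1, 7.
The deepest node appearing in both lists is 3.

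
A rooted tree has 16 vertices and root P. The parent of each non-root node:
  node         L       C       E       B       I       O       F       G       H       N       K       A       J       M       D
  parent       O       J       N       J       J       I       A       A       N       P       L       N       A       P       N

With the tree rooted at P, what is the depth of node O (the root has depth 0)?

5

Path from P to O: P–N–A–J–I–O, which has 5 edges.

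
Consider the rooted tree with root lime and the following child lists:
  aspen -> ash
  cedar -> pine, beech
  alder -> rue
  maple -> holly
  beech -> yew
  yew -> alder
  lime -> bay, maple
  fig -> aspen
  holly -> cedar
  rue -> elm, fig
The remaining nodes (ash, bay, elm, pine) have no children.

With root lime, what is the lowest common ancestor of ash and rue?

Path ash→root: ash aspen fig rue alder yew beech cedar holly maple lime; path rue→root: rue alder yew beech cedar holly maple lime.
First common node: rue.

rue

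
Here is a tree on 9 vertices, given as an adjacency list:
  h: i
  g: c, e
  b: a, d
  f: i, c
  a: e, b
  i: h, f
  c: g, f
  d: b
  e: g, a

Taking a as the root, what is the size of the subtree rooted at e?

e's subtree: {e, g, c, f, i, h}, size 6.

6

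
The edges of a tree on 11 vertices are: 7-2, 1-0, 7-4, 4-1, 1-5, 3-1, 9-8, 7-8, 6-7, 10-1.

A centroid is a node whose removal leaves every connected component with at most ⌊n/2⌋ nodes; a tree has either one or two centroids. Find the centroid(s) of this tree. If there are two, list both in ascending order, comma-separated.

4

Removing 4 splits the tree into components of sizes 5, 5; the largest is 5 ≤ ⌊11/2⌋ = 5.
No neighbour of 4 does as well, so 4 is the unique centroid.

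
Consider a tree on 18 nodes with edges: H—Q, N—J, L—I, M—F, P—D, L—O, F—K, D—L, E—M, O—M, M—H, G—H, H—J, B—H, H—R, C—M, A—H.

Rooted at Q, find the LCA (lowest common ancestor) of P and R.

Ancestors of P (toward the root): P, D, L, O, M, H, Q.
Ancestors of R: R, H, Q.
The deepest node appearing in both lists is H.

H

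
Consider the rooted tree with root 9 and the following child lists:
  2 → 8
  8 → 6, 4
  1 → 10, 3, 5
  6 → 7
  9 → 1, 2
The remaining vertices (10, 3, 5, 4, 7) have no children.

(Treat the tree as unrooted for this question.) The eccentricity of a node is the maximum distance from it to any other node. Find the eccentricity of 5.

Distances from 5 peak at 6, attained at 7.
5-1-9-2-8-6-7

6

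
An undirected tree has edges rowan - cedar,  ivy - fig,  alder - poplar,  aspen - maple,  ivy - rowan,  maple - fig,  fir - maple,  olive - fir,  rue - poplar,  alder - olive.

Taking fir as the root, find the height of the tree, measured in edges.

The longest root-to-leaf path is fir–maple–fig–ivy–rowan–cedar (5 edges).

5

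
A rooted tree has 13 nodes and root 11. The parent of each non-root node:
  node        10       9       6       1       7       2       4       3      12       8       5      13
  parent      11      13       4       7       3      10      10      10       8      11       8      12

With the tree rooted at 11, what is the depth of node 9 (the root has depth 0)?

Path from 11 to 9: 11 → 8 → 12 → 13 → 9, which has 4 edges.

4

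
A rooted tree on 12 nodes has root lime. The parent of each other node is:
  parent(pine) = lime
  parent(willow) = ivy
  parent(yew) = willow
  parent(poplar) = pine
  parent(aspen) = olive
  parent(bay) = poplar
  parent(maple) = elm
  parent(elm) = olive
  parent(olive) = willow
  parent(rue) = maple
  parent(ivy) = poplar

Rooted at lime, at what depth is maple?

7

Path from lime to maple: lime–pine–poplar–ivy–willow–olive–elm–maple, which has 7 edges.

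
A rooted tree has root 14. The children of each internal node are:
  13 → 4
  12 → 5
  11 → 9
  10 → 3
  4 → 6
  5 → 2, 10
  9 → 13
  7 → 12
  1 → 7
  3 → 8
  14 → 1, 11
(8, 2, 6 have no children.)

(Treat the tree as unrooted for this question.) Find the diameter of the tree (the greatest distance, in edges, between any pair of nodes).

12

Starting from 6, a farthest node is 8 at distance 12.
One longest path: 6 - 4 - 13 - 9 - 11 - 14 - 1 - 7 - 12 - 5 - 10 - 3 - 8.
So the diameter is 12.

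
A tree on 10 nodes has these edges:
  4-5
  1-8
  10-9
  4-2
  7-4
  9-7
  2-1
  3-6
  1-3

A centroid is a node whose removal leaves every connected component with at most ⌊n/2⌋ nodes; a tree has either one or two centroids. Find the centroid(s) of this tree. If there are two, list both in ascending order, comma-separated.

2, 4

If 4 is removed the pieces have sizes 5, 3, 1, all ≤ ⌊10/2⌋ = 5.
2 is adjacent to 4 and is also a centroid (the largest component after removing it is likewise 5).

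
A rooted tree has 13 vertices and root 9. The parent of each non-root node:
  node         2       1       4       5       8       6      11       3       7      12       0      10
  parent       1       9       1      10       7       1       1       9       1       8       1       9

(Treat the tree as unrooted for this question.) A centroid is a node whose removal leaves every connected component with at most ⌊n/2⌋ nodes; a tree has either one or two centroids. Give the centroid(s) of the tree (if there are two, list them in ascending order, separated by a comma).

If 1 is removed the pieces have sizes 4, 3, 1, 1, 1, 1, 1, all ≤ ⌊13/2⌋ = 6.
Every other node leaves some component of size > 6, so the centroid is unique.

1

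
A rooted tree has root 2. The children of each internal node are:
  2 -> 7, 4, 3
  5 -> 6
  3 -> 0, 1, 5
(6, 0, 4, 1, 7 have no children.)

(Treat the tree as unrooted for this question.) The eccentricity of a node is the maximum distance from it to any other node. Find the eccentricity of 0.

A farthest node from 0 is 7 (4, 6 also at distance 3).
The path 0–3–2–7 has 3 edges.

3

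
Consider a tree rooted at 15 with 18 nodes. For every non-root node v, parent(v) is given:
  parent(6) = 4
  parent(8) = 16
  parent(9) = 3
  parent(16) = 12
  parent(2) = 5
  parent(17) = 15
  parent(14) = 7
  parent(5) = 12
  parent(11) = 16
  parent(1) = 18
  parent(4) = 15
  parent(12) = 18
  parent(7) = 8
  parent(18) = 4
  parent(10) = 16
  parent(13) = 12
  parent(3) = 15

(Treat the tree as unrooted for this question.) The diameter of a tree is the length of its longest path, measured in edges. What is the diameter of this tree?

9

A longest path is 9-3-15-4-18-12-16-8-7-14, with 9 edges.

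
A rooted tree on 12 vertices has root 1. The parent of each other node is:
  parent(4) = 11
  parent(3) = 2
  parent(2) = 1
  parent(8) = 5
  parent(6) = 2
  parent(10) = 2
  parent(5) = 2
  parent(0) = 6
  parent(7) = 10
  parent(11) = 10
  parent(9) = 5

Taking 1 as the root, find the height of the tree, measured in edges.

4

The longest root-to-leaf path is 1-2-10-11-4 (4 edges).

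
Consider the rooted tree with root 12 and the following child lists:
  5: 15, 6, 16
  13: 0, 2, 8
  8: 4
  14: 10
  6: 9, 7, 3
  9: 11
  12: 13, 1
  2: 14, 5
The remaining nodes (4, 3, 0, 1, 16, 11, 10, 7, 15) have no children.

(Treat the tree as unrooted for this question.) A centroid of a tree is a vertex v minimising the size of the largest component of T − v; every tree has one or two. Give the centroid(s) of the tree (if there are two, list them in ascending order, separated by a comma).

2

Removing 2 splits the tree into components of sizes 8, 6, 2; the largest is 8 ≤ ⌊17/2⌋ = 8.
Every other node leaves some component of size > 8, so the centroid is unique.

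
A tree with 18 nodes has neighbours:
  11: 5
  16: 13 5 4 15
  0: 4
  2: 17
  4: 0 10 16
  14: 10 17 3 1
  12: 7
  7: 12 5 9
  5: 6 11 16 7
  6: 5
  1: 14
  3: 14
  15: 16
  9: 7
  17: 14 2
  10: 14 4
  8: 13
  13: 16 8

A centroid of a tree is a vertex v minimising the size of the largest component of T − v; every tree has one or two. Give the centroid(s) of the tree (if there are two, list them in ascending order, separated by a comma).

Removing 16 splits the tree into components of sizes 8, 6, 2, 1; the largest is 8 ≤ ⌊18/2⌋ = 9.
Every other node leaves some component of size > 9, so the centroid is unique.

16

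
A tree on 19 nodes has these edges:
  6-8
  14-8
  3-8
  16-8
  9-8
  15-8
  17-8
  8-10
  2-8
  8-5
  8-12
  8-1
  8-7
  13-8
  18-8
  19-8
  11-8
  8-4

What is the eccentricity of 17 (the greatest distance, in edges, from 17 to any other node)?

2

Distances from 17 peak at 2, attained at 18 (4, 9, 14, 1, 12, 6, 16, 7, 3, 19, 15, 11, 10, 13, 5, 2 also at distance 2).
17–8–18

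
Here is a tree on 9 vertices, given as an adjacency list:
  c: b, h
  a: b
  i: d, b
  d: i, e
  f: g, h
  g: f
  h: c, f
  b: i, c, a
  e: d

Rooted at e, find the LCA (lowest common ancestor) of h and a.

b

Path h→root: h c b i d e; path a→root: a b i d e.
First common node: b.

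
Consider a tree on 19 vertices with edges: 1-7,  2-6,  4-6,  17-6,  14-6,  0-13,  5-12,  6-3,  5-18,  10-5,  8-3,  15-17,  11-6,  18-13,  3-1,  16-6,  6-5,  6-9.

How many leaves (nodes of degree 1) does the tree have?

12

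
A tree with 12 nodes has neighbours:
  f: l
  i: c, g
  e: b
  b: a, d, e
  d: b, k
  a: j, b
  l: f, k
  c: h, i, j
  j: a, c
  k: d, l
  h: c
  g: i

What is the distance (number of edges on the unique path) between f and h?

The path is f – l – k – d – b – a – j – c – h, which has 8 edges.

8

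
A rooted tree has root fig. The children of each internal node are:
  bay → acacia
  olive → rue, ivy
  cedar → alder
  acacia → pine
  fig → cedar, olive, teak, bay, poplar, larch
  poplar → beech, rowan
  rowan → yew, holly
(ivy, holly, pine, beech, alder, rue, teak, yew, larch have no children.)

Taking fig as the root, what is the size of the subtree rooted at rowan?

3

rowan's subtree: {rowan, holly, yew}, size 3.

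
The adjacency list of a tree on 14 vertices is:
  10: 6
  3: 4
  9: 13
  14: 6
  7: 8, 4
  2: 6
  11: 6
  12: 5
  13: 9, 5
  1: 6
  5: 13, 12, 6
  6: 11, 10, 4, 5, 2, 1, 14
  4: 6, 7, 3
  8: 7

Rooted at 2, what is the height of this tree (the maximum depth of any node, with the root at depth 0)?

A deepest node is 8, reached by 2 → 6 → 4 → 7 → 8.
That path has 4 edges, so the height is 4.

4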